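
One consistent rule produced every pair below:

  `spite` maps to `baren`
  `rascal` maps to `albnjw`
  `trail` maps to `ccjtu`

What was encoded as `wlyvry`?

Shifts by position in spite: pos 0: s→b (+9), pos 1: p→a (+11), pos 2: i→r (+9), pos 3: t→e (+11) — repeating every 2. The shifts repeat in a cycle of length 2: positions 0,1,… shift by +9, +11, then the pattern repeats.
Reversing it on wlyvry: w−9=n, l−11=a, y−9=p, v−11=k, r−9=i, y−11=n.

napkin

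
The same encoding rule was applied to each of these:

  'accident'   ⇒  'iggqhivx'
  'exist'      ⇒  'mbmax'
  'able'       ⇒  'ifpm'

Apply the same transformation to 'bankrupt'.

jersvyxx

Shifts by position in accident: pos 0: a→i (+8), pos 1: c→g (+4), pos 2: c→g (+4), pos 3: i→q (+8), pos 4: d→h (+4), pos 5: e→i (+4) — repeating every 3. The shifts repeat in a cycle of length 3: positions 0,1,… shift by +8, +4, +4, then the pattern repeats.
Applying it to bankrupt: b+8=j, a+4=e, n+4=r, k+8=s, r+4=v, u+4=y, p+8=x, t+4=x.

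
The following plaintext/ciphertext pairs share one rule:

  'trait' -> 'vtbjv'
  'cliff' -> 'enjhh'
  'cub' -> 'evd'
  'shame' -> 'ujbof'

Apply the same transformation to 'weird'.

yfjtf

The shift depends on letter class: consonant t→v is +2, but vowel a→b is +1. The rule splits by letter class: vowels +1, consonants +2.
For weird: w(cons)+2=y, e(vowel)+1=f, i(vowel)+1=j, r(cons)+2=t, d(cons)+2=f.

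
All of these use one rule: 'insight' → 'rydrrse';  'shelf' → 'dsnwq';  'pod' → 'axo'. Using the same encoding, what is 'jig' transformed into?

The shift depends on letter class: consonant n→y is +11, but vowel i→r is +9. Vowels shift forward by 9 and consonants shift forward by 11.
On jig: j(cons)+11=u, i(vowel)+9=r, g(cons)+11=r.

urr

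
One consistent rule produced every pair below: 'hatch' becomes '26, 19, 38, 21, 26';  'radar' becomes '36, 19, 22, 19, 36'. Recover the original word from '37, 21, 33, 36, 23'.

h is letter #8 and maps to 26: an offset of 18. Letters become their 1-based position plus 18 (so a→19, b→20, …).
Undoing it on 37, 21, 33, 36, 23: 37→(37−18)÷1=19=s, 21→(21−18)÷1=3=c, 33→(33−18)÷1=15=o, 36→(36−18)÷1=18=r, 23→(23−18)÷1=5=e.

score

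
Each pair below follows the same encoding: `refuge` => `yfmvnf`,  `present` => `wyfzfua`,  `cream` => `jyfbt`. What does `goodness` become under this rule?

The shift depends on letter class: consonant r→y is +7, but vowel e→f is +1. Two shifts are in play — +1 for a/e/i/o/u, +7 for every other letter.
For goodness: g(cons)+7=n, o(vowel)+1=p, o(vowel)+1=p, d(cons)+7=k, n(cons)+7=u, e(vowel)+1=f, s(cons)+7=z, s(cons)+7=z.

nppkufzz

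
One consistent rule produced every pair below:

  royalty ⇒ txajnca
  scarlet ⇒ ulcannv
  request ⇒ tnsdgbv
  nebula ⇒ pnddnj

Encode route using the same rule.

Shifts by position in royalty: pos 0: r→t (+2), pos 1: o→x (+9), pos 2: y→a (+2), pos 3: a→j (+9) — repeating every 2. A repeating key of period 2 is used — shifts +2, +9 over and over.
For route: r+2=t, o+9=x, u+2=w, t+9=c, e+2=g.

txwcg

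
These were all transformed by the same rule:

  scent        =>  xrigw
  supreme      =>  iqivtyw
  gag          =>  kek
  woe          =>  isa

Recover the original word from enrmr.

ninja

The output letters match the input read backwards, each shifted +4: scent reversed is tnecs. The word is reversed, then every letter is shifted forward by 4.
Undoing it on enrmr: shift back: e−4=a, n−4=j, r−4=n, m−4=i, r−4=n → ajnin; then reverse → ninja.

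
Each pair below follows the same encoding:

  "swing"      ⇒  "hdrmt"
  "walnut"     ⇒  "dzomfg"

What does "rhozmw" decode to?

Each letter is replaced by its mirror in the alphabet: a↔z, b↔y, c↔x, and so on (the Atbash cipher).
Undoing it on rhozmw: r↔i, h↔s, o↔l, z↔a, m↔n, w↔d.

island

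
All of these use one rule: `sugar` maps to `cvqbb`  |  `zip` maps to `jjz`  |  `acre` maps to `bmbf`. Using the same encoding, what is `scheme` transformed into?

The shift depends on letter class: consonant s→c is +10, but vowel u→v is +1. The rule splits by letter class: vowels +1, consonants +10.
On scheme: s(cons)+10=c, c(cons)+10=m, h(cons)+10=r, e(vowel)+1=f, m(cons)+10=w, e(vowel)+1=f.

cmrfwf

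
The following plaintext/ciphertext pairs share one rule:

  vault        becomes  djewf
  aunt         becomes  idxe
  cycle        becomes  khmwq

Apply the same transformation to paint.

In vault: v→d is +8, a→j is +9, u→e is +10, l→w is +11 — the shift increases by 1 each position. The shift increases by 1 at each position, starting from +8: 8, 9, 10, ….
Applying it to paint: p+8=x, a+9=j, i+10=s, n+11=y, t+12=f.

xjsyf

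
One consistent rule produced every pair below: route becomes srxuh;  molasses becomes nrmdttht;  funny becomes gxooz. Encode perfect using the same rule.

qhsghdu

The shift depends on letter class: consonant r→s is +1, but vowel o→r is +3. The rule splits by letter class: vowels +3, consonants +1.
On perfect: p(cons)+1=q, e(vowel)+3=h, r(cons)+1=s, f(cons)+1=g, e(vowel)+3=h, c(cons)+1=d, t(cons)+1=u.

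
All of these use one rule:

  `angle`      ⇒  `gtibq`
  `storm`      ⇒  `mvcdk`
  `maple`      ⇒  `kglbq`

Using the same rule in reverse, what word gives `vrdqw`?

a(0)→g(6) and n(13)→t(19) fit y≡9x+6 (mod 26); the inverse of 9 mod 26 is 3. Each letter's alphabet position (a=0..z=25) is mapped through 9·x+6 mod 26 — an affine cipher.
Undoing it on vrdqw: v(21)→3·(21−6)≡19=t; r(17)→3·(17−6)≡7=h; d(3)→3·(3−6)≡17=r; q(16)→3·(16−6)≡4=e; w(22)→3·(22−6)≡22=w (all mod 26).

threw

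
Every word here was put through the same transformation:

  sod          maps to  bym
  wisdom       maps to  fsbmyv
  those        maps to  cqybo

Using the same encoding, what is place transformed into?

yuklo

Vowels shift forward by 10 and consonants shift forward by 9.
Applying it to place: p(cons)+9=y, l(cons)+9=u, a(vowel)+10=k, c(cons)+9=l, e(vowel)+10=o.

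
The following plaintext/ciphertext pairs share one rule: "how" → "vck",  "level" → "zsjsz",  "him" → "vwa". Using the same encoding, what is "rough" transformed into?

Compare letters: h→v is +14, o→c is +14, w→k is +14 — a constant shift. This is a Caesar cipher with shift 14.
On rough: r+14=f, o+14=c, u+14=i, g+14=u, h+14=v.

fciuv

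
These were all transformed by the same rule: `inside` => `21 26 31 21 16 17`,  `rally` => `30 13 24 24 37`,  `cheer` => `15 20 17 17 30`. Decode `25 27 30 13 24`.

moral

i is letter #9 and maps to 21: an offset of 12. Letters become their 1-based position plus 12 (so a→13, b→14, …).
Decoding 25 27 30 13 24: 25→(25−12)÷1=13=m, 27→(27−12)÷1=15=o, 30→(30−12)÷1=18=r, 13→(13−12)÷1=1=a, 24→(24−12)÷1=12=l.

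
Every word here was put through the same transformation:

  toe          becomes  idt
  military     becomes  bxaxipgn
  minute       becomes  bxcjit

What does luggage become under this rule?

ajvvpvt

Every letter moves 15 places later in the alphabet, wrapping around z→a.
For luggage: l+15=a, u+15=j, g+15=v, g+15=v, a+15=p, g+15=v, e+15=t.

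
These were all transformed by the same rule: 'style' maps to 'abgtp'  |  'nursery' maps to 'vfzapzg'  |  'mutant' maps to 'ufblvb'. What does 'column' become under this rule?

The shift depends on letter class: consonant s→a is +8, but vowel e→p is +11. Vowels shift forward by 11 and consonants shift forward by 8.
Applying it to column: c(cons)+8=k, o(vowel)+11=z, l(cons)+8=t, u(vowel)+11=f, m(cons)+8=u, n(cons)+8=v.

kztfuv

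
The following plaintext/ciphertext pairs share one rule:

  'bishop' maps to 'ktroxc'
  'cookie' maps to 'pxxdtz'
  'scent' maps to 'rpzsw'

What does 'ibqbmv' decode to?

luxury

b(1)→k(10) and i(8)→t(19) fit y≡5x+5 (mod 26); the inverse of 5 mod 26 is 21. This is an affine cipher: with a=0,…,z=25, each position x becomes (5x+5) mod 26.
Undoing it on ibqbmv: i(8)→21·(8−5)≡11=l; b(1)→21·(1−5)≡20=u; q(16)→21·(16−5)≡23=x; b(1)→21·(1−5)≡20=u; m(12)→21·(12−5)≡17=r; v(21)→21·(21−5)≡24=y (all mod 26).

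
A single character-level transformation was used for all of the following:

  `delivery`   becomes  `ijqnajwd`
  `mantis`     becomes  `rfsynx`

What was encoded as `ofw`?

jar

Compare letters: d→i is +5, e→j is +5, l→q is +5 — a constant shift. It's a constant shift of +5 (ROT5).
Reversing it on ofw: o−5=j, f−5=a, w−5=r.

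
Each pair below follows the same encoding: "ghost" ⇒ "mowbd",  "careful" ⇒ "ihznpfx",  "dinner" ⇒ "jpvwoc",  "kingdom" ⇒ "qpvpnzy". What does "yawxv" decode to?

stool

In ghost: g→m is +6, h→o is +7, o→w is +8, s→b is +9 — the shift increases by 1 each position. The shift increases by 1 at each position, starting from +6: 6, 7, 8, ….
Reversing it on yawxv: y−6=s, a−7=t, w−8=o, x−9=o, v−10=l.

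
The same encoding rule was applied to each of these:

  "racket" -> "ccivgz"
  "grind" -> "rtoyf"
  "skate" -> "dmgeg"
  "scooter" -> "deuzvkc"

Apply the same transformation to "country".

nqayvxj

A repeating key of period 3 is used — shifts +11, +2, +6 over and over.
On country: c+11=n, o+2=q, u+6=a, n+11=y, t+2=v, r+6=x, y+11=j.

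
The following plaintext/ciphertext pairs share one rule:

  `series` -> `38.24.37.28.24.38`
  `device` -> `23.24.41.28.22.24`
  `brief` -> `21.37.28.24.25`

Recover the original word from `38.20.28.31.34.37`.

s is letter #19 and maps to 38: an offset of 19. The number is (letter's place in the alphabet, a=1) + 19.
Decoding 38.20.28.31.34.37: 38→(38−19)÷1=19=s, 20→(20−19)÷1=1=a, 28→(28−19)÷1=9=i, 31→(31−19)÷1=12=l, 34→(34−19)÷1=15=o, 37→(37−19)÷1=18=r.

sailor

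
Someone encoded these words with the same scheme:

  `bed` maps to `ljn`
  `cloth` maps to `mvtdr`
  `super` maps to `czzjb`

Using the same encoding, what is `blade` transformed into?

Two shifts are in play — +5 for a/e/i/o/u, +10 for every other letter.
Applying it to blade: b(cons)+10=l, l(cons)+10=v, a(vowel)+5=f, d(cons)+10=n, e(vowel)+5=j.

lvfnj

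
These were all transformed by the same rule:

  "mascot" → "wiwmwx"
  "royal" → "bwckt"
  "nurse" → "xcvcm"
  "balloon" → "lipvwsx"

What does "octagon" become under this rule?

ykxkosx

The shifts repeat in a cycle of length 3: positions 0,1,… shift by +10, +8, +4, then the pattern repeats.
On octagon: o+10=y, c+8=k, t+4=x, a+10=k, g+8=o, o+4=s, n+10=x.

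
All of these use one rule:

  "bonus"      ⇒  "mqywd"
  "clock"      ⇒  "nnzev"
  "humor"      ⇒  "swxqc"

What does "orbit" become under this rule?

ztmke

It's a Vigenère-style cipher with numeric key [11,2]: position i shifts by key[i mod 2].
On orbit: o+11=z, r+2=t, b+11=m, i+2=k, t+11=e.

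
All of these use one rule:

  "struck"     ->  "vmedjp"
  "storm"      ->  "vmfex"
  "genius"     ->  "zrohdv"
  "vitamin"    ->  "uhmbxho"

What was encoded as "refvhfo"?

erosion

s(18)→v(21) and t(19)→m(12) fit y≡17x+1 (mod 26); the inverse of 17 mod 26 is 23. Treating letters as 0–25, the rule is x ↦ 17x + 1 (mod 26).
Reversing it on refvhfo: r(17)→23·(17−1)≡4=e; e(4)→23·(4−1)≡17=r; f(5)→23·(5−1)≡14=o; v(21)→23·(21−1)≡18=s; h(7)→23·(7−1)≡8=i; f(5)→23·(5−1)≡14=o; o(14)→23·(14−1)≡13=n (all mod 26).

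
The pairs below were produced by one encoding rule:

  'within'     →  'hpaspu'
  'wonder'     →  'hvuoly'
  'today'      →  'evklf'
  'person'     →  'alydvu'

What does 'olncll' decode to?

degree

Shifts by position in within: pos 0: w→h (+11), pos 1: i→p (+7), pos 2: t→a (+7), pos 3: h→s (+11), pos 4: i→p (+7), pos 5: n→u (+7) — repeating every 3. The shifts repeat in a cycle of length 3: positions 0,1,… shift by +11, +7, +7, then the pattern repeats.
Undoing it on olncll: o−11=d, l−7=e, n−7=g, c−11=r, l−7=e, l−7=e.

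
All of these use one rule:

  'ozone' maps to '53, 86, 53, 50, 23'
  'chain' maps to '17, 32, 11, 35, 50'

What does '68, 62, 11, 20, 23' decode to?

Each letter becomes 3×(its alphabet position, a=1..z=26) + 8.
Decoding 68, 62, 11, 20, 23: 68→(68−8)÷3=20=t, 62→(62−8)÷3=18=r, 11→(11−8)÷3=1=a, 20→(20−8)÷3=4=d, 23→(23−8)÷3=5=e.

trade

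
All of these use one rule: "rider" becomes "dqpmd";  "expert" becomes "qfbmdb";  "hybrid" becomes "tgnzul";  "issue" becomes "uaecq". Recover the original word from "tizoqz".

hanger

Shifts by position in rider: pos 0: r→d (+12), pos 1: i→q (+8), pos 2: d→p (+12), pos 3: e→m (+8) — repeating every 2. The shifts repeat in a cycle of length 2: positions 0,1,… shift by +12, +8, then the pattern repeats.
Decoding tizoqz: t−12=h, i−8=a, z−12=n, o−8=g, q−12=e, z−8=r.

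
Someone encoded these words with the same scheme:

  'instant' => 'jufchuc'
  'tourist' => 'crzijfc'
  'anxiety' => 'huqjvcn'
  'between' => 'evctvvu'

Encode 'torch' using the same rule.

Each letter's alphabet position (a=0..z=25) is mapped through 23·x+7 mod 26 — an affine cipher.
Applying it to torch: t(19)→23·19+7≡2=c; o(14)→23·14+7≡17=r; r(17)→23·17+7≡8=i; c(2)→23·2+7≡1=b; h(7)→23·7+7≡12=m (all mod 26).

cribm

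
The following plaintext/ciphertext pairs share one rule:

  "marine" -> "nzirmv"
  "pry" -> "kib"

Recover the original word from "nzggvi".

matter

Each pair mirrors across the alphabet (m↔n, a↔z, r↔i): positions sum to 25. Each letter is replaced by its mirror in the alphabet: a↔z, b↔y, c↔x, and so on (the Atbash cipher).
Reversing it on nzggvi: n↔m, z↔a, g↔t, g↔t, v↔e, i↔r.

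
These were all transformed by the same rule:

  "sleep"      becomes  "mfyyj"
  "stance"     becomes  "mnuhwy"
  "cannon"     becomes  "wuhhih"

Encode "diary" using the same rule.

Compare letters: s→m is +20, l→f is +20, e→y is +20 — a constant shift. Every letter moves 20 places later in the alphabet, wrapping around z→a.
On diary: d+20=x, i+20=c, a+20=u, r+20=l, y+20=s.

xculs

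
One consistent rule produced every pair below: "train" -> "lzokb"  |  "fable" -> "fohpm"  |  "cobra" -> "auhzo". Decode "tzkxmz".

driver

t(19)→l(11) and r(17)→z(25) fit y≡19x+14 (mod 26); the inverse of 19 mod 26 is 11. This is an affine cipher: with a=0,…,z=25, each position x becomes (19x+14) mod 26.
Reversing it on tzkxmz: t(19)→11·(19−14)≡3=d; z(25)→11·(25−14)≡17=r; k(10)→11·(10−14)≡8=i; x(23)→11·(23−14)≡21=v; m(12)→11·(12−14)≡4=e; z(25)→11·(25−14)≡17=r (all mod 26).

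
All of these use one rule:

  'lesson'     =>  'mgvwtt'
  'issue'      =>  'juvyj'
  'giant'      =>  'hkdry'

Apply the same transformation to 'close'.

In lesson: l→m is +1, e→g is +2, s→v is +3, s→w is +4 — the shift increases by 1 each position. The shift increases by 1 at each position, starting from +1: 1, 2, 3, ….
For close: c+1=d, l+2=n, o+3=r, s+4=w, e+5=j.

dnrwj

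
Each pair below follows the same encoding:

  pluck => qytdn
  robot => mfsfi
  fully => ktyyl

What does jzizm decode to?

meter

p(15)→q(16) and l(11)→y(24) fit y≡11x+7 (mod 26); the inverse of 11 mod 26 is 19. Each letter's alphabet position (a=0..z=25) is mapped through 11·x+7 mod 26 — an affine cipher.
Undoing it on jzizm: j(9)→19·(9−7)≡12=m; z(25)→19·(25−7)≡4=e; i(8)→19·(8−7)≡19=t; z(25)→19·(25−7)≡4=e; m(12)→19·(12−7)≡17=r (all mod 26).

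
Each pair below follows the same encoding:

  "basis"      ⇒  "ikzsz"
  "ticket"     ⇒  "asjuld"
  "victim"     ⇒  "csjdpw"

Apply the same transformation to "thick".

arpmr

Shifts by position in basis: pos 0: b→i (+7), pos 1: a→k (+10), pos 2: s→z (+7), pos 3: i→s (+10) — repeating every 2. A repeating key of period 2 is used — shifts +7, +10 over and over.
For thick: t+7=a, h+10=r, i+7=p, c+10=m, k+7=r.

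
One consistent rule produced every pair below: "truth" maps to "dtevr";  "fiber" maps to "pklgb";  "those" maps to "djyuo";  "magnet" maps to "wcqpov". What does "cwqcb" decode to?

The shifts repeat in a cycle of length 2: positions 0,1,… shift by +10, +2, then the pattern repeats.
Reversing it on cwqcb: c−10=s, w−2=u, q−10=g, c−2=a, b−10=r.

sugar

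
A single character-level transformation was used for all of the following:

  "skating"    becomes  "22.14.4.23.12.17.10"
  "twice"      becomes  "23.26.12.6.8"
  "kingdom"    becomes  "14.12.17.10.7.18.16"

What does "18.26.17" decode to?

s is letter #19 and maps to 22: an offset of 3. Each letter is replaced by its alphabet position (a=1..z=26) + 3.
Undoing it on 18.26.17: 18→(18−3)÷1=15=o, 26→(26−3)÷1=23=w, 17→(17−3)÷1=14=n.

own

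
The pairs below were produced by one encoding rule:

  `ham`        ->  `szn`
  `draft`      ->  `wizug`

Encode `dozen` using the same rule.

wlavm

Each pair mirrors across the alphabet (h↔s, a↔z, m↔n): positions sum to 25. Each letter is replaced by its mirror in the alphabet: a↔z, b↔y, c↔x, and so on (the Atbash cipher).
On dozen: d↔w, o↔l, z↔a, e↔v, n↔m.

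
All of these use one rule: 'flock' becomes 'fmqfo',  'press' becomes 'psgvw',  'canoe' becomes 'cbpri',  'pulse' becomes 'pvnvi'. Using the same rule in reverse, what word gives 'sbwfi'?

sauce

In flock: f→f is +0, l→m is +1, o→q is +2, c→f is +3 — the shift increases by 1 each position. Each letter shifts forward by its position index (0, 1, 2, …) — the shift grows by one for each successive letter.
Undoing it on sbwfi: s−0=s, b−1=a, w−2=u, f−3=c, i−4=e.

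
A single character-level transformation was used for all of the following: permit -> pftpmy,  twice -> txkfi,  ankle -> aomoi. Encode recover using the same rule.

rferzjx

In permit: p→p is +0, e→f is +1, r→t is +2, m→p is +3 — the shift increases by 1 each position. Letter i (0-indexed) is shifted by i+0, so successive shifts are 0, 1, 2, ….
On recover: r+0=r, e+1=f, c+2=e, o+3=r, v+4=z, e+5=j, r+6=x.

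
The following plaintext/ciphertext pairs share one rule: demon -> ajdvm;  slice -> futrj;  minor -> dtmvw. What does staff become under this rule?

d(3)→a(0) and e(4)→j(9) fit y≡9x+25 (mod 26); the inverse of 9 mod 26 is 3. Each letter's alphabet position (a=0..z=25) is mapped through 9·x+25 mod 26 — an affine cipher.
On staff: s(18)→9·18+25≡5=f; t(19)→9·19+25≡14=o; a(0)→9·0+25≡25=z; f(5)→9·5+25≡18=s; f(5)→9·5+25≡18=s (all mod 26).

fozss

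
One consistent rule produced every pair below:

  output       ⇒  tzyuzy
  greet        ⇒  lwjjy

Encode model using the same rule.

Compare letters: o→t is +5, u→z is +5, t→y is +5 — a constant shift. Each letter is shifted forward by 5 in the alphabet (a Caesar shift of +5).
On model: m+5=r, o+5=t, d+5=i, e+5=j, l+5=q.

rtijq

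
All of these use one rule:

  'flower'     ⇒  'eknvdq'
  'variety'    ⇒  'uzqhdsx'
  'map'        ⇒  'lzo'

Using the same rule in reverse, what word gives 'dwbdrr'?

excess

Compare letters: f→e is +25, l→k is +25, o→n is +25 — a constant shift. This is a Caesar cipher with shift 25.
Undoing it on dwbdrr: d−25=e, w−25=x, b−25=c, d−25=e, r−25=s, r−25=s.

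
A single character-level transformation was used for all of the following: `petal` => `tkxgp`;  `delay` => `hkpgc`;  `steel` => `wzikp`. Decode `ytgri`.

Shifts by position in petal: pos 0: p→t (+4), pos 1: e→k (+6), pos 2: t→x (+4), pos 3: a→g (+6) — repeating every 2. It's a Vigenère-style cipher with numeric key [4,6]: position i shifts by key[i mod 2].
Decoding ytgri: y−4=u, t−6=n, g−4=c, r−6=l, i−4=e.

uncle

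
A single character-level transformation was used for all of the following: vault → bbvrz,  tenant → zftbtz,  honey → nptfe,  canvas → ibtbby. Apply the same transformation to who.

cnp

The shift depends on letter class: consonant v→b is +6, but vowel a→b is +1. Two shifts are in play — +1 for a/e/i/o/u, +6 for every other letter.
Applying it to who: w(cons)+6=c, h(cons)+6=n, o(vowel)+1=p.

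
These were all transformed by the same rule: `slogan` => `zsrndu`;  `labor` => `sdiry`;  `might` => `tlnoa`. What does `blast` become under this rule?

Two shifts are in play — +3 for a/e/i/o/u, +7 for every other letter.
For blast: b(cons)+7=i, l(cons)+7=s, a(vowel)+3=d, s(cons)+7=z, t(cons)+7=a.

isdza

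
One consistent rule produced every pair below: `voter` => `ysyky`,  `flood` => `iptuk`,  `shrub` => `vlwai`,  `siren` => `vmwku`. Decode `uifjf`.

Each letter shifts forward by (position + 3), i.e. 3, 4, 5, … — the shift grows by one for each successive letter.
Decoding uifjf: u−3=r, i−4=e, f−5=a, j−6=d, f−7=y.

ready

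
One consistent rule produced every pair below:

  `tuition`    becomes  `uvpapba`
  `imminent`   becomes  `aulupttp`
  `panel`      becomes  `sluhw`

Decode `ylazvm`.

foster

The output letters match the input read backwards, each shifted +7: tuition reversed is noitiut. The word is reversed, then every letter is shifted forward by 7.
Reversing it on ylazvm: shift back: y−7=r, l−7=e, a−7=t, z−7=s, v−7=o, m−7=f → retsof; then reverse → foster.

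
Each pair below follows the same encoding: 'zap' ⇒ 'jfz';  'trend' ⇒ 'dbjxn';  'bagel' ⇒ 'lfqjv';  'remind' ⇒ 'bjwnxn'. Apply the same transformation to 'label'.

vfljv

The shift depends on letter class: consonant z→j is +10, but vowel a→f is +5. The rule splits by letter class: vowels +5, consonants +10.
For label: l(cons)+10=v, a(vowel)+5=f, b(cons)+10=l, e(vowel)+5=j, l(cons)+10=v.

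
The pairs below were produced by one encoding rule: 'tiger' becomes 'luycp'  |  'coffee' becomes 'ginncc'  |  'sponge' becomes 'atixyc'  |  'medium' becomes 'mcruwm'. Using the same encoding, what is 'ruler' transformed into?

t(19)→l(11) and i(8)→u(20) fit y≡11x+10 (mod 26); the inverse of 11 mod 26 is 19. This is an affine cipher: with a=0,…,z=25, each position x becomes (11x+10) mod 26.
On ruler: r(17)→11·17+10≡15=p; u(20)→11·20+10≡22=w; l(11)→11·11+10≡1=b; e(4)→11·4+10≡2=c; r(17)→11·17+10≡15=p (all mod 26).

pwbcp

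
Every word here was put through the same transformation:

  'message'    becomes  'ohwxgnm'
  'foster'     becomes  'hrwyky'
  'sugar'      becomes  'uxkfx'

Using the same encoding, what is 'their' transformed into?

The shift increases by 1 at each position, starting from +2: 2, 3, 4, ….
Applying it to their: t+2=v, h+3=k, e+4=i, i+5=n, r+6=x.

vkinx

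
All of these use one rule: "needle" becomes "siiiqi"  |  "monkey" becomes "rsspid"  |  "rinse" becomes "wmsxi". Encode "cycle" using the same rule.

hdhqi

The shift depends on letter class: consonant n→s is +5, but vowel e→i is +4. Two shifts are in play — +4 for a/e/i/o/u, +5 for every other letter.
Applying it to cycle: c(cons)+5=h, y(cons)+5=d, c(cons)+5=h, l(cons)+5=q, e(vowel)+4=i.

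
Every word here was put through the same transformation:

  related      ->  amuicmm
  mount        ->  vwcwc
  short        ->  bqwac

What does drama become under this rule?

The shift depends on letter class: consonant r→a is +9, but vowel e→m is +8. The rule splits by letter class: vowels +8, consonants +9.
Applying it to drama: d(cons)+9=m, r(cons)+9=a, a(vowel)+8=i, m(cons)+9=v, a(vowel)+8=i.

maivi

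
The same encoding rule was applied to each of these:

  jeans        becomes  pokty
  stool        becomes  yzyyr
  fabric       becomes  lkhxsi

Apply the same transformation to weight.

cosmnz

Vowels shift forward by 10 and consonants shift forward by 6.
Applying it to weight: w(cons)+6=c, e(vowel)+10=o, i(vowel)+10=s, g(cons)+6=m, h(cons)+6=n, t(cons)+6=z.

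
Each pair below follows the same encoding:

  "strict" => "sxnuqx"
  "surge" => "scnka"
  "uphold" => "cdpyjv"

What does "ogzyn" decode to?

major

This is an affine cipher: with a=0,…,z=25, each position x becomes (5x+6) mod 26.
Reversing it on ogzyn: o(14)→21·(14−6)≡12=m; g(6)→21·(6−6)≡0=a; z(25)→21·(25−6)≡9=j; y(24)→21·(24−6)≡14=o; n(13)→21·(13−6)≡17=r (all mod 26).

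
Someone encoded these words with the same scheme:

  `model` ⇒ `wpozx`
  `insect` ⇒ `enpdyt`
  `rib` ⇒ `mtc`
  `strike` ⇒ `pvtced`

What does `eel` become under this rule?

The output letters match the input read backwards, each shifted +11: model reversed is ledom. The word is reversed, then every letter is shifted forward by 11.
For eel: reverse → lee; then shift: l+11=w, e+11=p, e+11=p.

wpp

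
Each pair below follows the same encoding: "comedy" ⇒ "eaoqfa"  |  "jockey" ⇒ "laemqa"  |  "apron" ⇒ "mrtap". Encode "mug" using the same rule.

ogi

The shift depends on letter class: consonant c→e is +2, but vowel o→a is +12. Vowels shift forward by 12 and consonants shift forward by 2.
For mug: m(cons)+2=o, u(vowel)+12=g, g(cons)+2=i.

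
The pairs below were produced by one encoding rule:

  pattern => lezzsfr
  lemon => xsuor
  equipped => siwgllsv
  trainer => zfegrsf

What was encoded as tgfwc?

virus

Treating letters as 0–25, the rule is x ↦ 23x + 4 (mod 26).
Decoding tgfwc: t(19)→17·(19−4)≡21=v; g(6)→17·(6−4)≡8=i; f(5)→17·(5−4)≡17=r; w(22)→17·(22−4)≡20=u; c(2)→17·(2−4)≡18=s (all mod 26).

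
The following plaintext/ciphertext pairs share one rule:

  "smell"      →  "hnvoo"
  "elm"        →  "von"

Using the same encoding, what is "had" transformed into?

Each letter is replaced by its mirror in the alphabet: a↔z, b↔y, c↔x, and so on (the Atbash cipher).
For had: h↔s, a↔z, d↔w.

szw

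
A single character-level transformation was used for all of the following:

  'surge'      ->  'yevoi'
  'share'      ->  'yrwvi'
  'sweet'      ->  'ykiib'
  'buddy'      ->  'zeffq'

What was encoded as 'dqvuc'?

lyric

s(18)→y(24) and u(20)→e(4) fit y≡3x+22 (mod 26); the inverse of 3 mod 26 is 9. This is an affine cipher: with a=0,…,z=25, each position x becomes (3x+22) mod 26.
Undoing it on dqvuc: d(3)→9·(3−22)≡11=l; q(16)→9·(16−22)≡24=y; v(21)→9·(21−22)≡17=r; u(20)→9·(20−22)≡8=i; c(2)→9·(2−22)≡2=c (all mod 26).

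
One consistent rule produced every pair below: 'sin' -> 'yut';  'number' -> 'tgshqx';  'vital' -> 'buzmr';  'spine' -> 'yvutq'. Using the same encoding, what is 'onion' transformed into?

atuat

The rule splits by letter class: vowels +12, consonants +6.
Applying it to onion: o(vowel)+12=a, n(cons)+6=t, i(vowel)+12=u, o(vowel)+12=a, n(cons)+6=t.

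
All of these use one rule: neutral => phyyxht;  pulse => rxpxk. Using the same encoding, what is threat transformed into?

Letter i (0-indexed) is shifted by i+2, so successive shifts are 2, 3, 4, ….
Applying it to threat: t+2=v, h+3=k, r+4=v, e+5=j, a+6=g, t+7=a.

vkvjga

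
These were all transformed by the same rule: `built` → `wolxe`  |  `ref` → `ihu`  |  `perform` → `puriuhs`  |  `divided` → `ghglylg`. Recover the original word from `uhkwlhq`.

Read the word backwards and shift each letter +3.
Undoing it on uhkwlhq: shift back: u−3=r, h−3=e, k−3=h, w−3=t, l−3=i, h−3=e, q−3=n → rehtien; then reverse → neither.

neither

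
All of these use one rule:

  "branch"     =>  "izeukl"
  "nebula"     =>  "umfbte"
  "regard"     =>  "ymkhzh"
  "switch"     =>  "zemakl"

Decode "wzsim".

Shifts by position in branch: pos 0: b→i (+7), pos 1: r→z (+8), pos 2: a→e (+4), pos 3: n→u (+7), pos 4: c→k (+8), pos 5: h→l (+4) — repeating every 3. The shifts repeat in a cycle of length 3: positions 0,1,… shift by +7, +8, +4, then the pattern repeats.
Reversing it on wzsim: w−7=p, z−8=r, s−4=o, i−7=b, m−8=e.

probe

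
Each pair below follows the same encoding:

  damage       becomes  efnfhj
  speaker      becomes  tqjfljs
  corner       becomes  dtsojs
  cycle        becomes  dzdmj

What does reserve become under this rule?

sjtjswj

The shift depends on letter class: consonant d→e is +1, but vowel a→f is +5. Two shifts are in play — +5 for a/e/i/o/u, +1 for every other letter.
Applying it to reserve: r(cons)+1=s, e(vowel)+5=j, s(cons)+1=t, e(vowel)+5=j, r(cons)+1=s, v(cons)+1=w, e(vowel)+5=j.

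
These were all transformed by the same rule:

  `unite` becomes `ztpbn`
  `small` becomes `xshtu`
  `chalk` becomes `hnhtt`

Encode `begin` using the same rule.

In unite: u→z is +5, n→t is +6, i→p is +7, t→b is +8 — the shift increases by 1 each position. Each letter shifts forward by (position + 5), i.e. 5, 6, 7, … — the shift grows by one for each successive letter.
Applying it to begin: b+5=g, e+6=k, g+7=n, i+8=q, n+9=w.

gknqw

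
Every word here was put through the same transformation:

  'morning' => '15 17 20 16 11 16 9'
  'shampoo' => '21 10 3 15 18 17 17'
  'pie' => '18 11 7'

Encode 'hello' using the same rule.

m is letter #13 and maps to 15: an offset of 2. Each letter is replaced by its alphabet position (a=1..z=26) + 2.
For hello: h=8→10, e=5→7, l=12→14, l=12→14, o=15→17.

10 7 14 14 17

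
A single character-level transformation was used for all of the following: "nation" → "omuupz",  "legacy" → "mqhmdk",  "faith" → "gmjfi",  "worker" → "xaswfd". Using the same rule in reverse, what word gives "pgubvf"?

output

It's a Vigenère-style cipher with numeric key [1,12]: position i shifts by key[i mod 2].
Undoing it on pgubvf: p−1=o, g−12=u, u−1=t, b−12=p, v−1=u, f−12=t.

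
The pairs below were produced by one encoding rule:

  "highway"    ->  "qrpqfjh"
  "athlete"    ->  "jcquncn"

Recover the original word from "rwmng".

index

This is a Caesar cipher with shift 9.
Decoding rwmng: r−9=i, w−9=n, m−9=d, n−9=e, g−9=x.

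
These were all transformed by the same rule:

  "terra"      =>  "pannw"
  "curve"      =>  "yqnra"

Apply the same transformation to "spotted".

olkppaz

Compare letters: t→p is +22, e→a is +22, r→n is +22 — a constant shift. This is a Caesar cipher with shift 22.
Applying it to spotted: s+22=o, p+22=l, o+22=k, t+22=p, t+22=p, e+22=a, d+22=z.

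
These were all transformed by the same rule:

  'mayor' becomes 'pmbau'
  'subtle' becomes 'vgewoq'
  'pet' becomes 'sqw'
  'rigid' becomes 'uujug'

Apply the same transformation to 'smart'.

vpmuw

The shift depends on letter class: consonant m→p is +3, but vowel a→m is +12. Vowels shift forward by 12 and consonants shift forward by 3.
Applying it to smart: s(cons)+3=v, m(cons)+3=p, a(vowel)+12=m, r(cons)+3=u, t(cons)+3=w.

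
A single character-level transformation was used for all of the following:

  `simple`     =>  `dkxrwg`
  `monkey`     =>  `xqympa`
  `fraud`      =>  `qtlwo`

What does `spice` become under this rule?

drtep

It's a Vigenère-style cipher with numeric key [11,2]: position i shifts by key[i mod 2].
For spice: s+11=d, p+2=r, i+11=t, c+2=e, e+11=p.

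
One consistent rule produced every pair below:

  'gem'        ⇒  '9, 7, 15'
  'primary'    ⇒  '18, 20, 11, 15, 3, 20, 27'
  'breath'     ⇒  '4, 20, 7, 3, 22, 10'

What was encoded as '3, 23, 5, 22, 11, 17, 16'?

auction

g is letter #7 and maps to 9: an offset of 2. Letters become their 1-based position plus 2 (so a→3, b→4, …).
Reversing it on 3, 23, 5, 22, 11, 17, 16: 3→(3−2)÷1=1=a, 23→(23−2)÷1=21=u, 5→(5−2)÷1=3=c, 22→(22−2)÷1=20=t, 11→(11−2)÷1=9=i, 17→(17−2)÷1=15=o, 16→(16−2)÷1=14=n.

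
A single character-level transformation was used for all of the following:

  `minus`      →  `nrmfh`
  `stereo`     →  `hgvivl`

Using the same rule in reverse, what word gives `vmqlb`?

enjoy

Letters are reflected about the middle of the alphabet (position → 25−position): Atbash.
Decoding vmqlb: v↔e, m↔n, q↔j, l↔o, b↔y.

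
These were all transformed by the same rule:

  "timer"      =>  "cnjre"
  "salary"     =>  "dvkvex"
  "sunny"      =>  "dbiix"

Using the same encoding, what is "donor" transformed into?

shihe

t(19)→c(2) and i(8)→n(13) fit y≡25x+21 (mod 26); the inverse of 25 mod 26 is 25. This is an affine cipher: with a=0,…,z=25, each position x becomes (25x+21) mod 26.
On donor: d(3)→25·3+21≡18=s; o(14)→25·14+21≡7=h; n(13)→25·13+21≡8=i; o(14)→25·14+21≡7=h; r(17)→25·17+21≡4=e (all mod 26).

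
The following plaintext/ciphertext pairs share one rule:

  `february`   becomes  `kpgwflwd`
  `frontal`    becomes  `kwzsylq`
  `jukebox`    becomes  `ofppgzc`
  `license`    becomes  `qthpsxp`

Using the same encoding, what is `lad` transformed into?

qli

The shift depends on letter class: consonant f→k is +5, but vowel e→p is +11. Vowels shift forward by 11 and consonants shift forward by 5.
Applying it to lad: l(cons)+5=q, a(vowel)+11=l, d(cons)+5=i.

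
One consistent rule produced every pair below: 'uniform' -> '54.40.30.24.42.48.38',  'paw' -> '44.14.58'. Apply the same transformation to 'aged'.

u(#21)→54 and n(#14)→40: differences scale by 2, so n = 2·pos + 12. With a=1..z=26, the number is 2·pos + 12.
For aged: a=1→14, g=7→26, e=5→22, d=4→20.

14.26.22.20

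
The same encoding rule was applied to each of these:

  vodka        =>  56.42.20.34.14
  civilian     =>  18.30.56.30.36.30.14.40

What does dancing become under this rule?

With a=1..z=26, the number is 2·pos + 12.
On dancing: d=4→20, a=1→14, n=14→40, c=3→18, i=9→30, n=14→40, g=7→26.

20.14.40.18.30.40.26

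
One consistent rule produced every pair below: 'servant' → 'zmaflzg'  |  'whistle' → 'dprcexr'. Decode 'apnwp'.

In servant: s→z is +7, e→m is +8, r→a is +9, v→f is +10 — the shift increases by 1 each position. Each letter shifts forward by (position + 7), i.e. 7, 8, 9, … — the shift grows by one for each successive letter.
Reversing it on apnwp: a−7=t, p−8=h, n−9=e, w−10=m, p−11=e.

theme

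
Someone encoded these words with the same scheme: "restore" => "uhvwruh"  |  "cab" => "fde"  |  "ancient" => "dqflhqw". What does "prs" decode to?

mop

Compare letters: r→u is +3, e→h is +3, s→v is +3 — a constant shift. Each letter is shifted forward by 3 in the alphabet (a Caesar shift of +3).
Decoding prs: p−3=m, r−3=o, s−3=p.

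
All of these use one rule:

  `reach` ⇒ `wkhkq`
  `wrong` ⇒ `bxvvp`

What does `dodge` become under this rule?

In reach: r→w is +5, e→k is +6, a→h is +7, c→k is +8 — the shift increases by 1 each position. Letter i (0-indexed) is shifted by i+5, so successive shifts are 5, 6, 7, ….
Applying it to dodge: d+5=i, o+6=u, d+7=k, g+8=o, e+9=n.

iukon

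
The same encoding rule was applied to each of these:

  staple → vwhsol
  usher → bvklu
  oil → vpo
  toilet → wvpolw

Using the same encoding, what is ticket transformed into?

The shift depends on letter class: consonant s→v is +3, but vowel a→h is +7. Two shifts are in play — +7 for a/e/i/o/u, +3 for every other letter.
On ticket: t(cons)+3=w, i(vowel)+7=p, c(cons)+3=f, k(cons)+3=n, e(vowel)+7=l, t(cons)+3=w.

wpfnlw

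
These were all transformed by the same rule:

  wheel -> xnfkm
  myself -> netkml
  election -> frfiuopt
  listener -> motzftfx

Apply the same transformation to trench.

It's a Vigenère-style cipher with numeric key [1,6]: position i shifts by key[i mod 2].
For trench: t+1=u, r+6=x, e+1=f, n+6=t, c+1=d, h+6=n.

uxftdn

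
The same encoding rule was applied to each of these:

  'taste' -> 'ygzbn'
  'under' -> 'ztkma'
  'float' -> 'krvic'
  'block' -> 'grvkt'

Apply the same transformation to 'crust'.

hxbac

The shift increases by 1 at each position, starting from +5: 5, 6, 7, ….
On crust: c+5=h, r+6=x, u+7=b, s+8=a, t+9=c.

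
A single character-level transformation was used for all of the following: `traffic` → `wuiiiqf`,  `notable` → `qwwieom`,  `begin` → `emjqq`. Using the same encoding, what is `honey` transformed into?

The shift depends on letter class: consonant t→w is +3, but vowel a→i is +8. Two shifts are in play — +8 for a/e/i/o/u, +3 for every other letter.
For honey: h(cons)+3=k, o(vowel)+8=w, n(cons)+3=q, e(vowel)+8=m, y(cons)+3=b.

kwqmb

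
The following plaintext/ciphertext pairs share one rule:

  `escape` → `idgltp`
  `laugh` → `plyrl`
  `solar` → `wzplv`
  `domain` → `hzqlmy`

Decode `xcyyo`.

Shifts by position in escape: pos 0: e→i (+4), pos 1: s→d (+11), pos 2: c→g (+4), pos 3: a→l (+11) — repeating every 2. The shifts repeat in a cycle of length 2: positions 0,1,… shift by +4, +11, then the pattern repeats.
Reversing it on xcyyo: x−4=t, c−11=r, y−4=u, y−11=n, o−4=k.

trunk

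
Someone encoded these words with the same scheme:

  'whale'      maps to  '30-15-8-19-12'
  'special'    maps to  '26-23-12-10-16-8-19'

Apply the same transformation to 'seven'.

26-12-29-12-21

w is letter #23 and maps to 30: an offset of 7. Letters become their 1-based position plus 7 (so a→8, b→9, …).
For seven: s=19→26, e=5→12, v=22→29, e=5→12, n=14→21.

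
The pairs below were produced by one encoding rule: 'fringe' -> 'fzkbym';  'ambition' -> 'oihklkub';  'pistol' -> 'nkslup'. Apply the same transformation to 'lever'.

Treating letters as 0–25, the rule is x ↦ 19x + 14 (mod 26).
For lever: l(11)→19·11+14≡15=p; e(4)→19·4+14≡12=m; v(21)→19·21+14≡23=x; e(4)→19·4+14≡12=m; r(17)→19·17+14≡25=z (all mod 26).

pmxmz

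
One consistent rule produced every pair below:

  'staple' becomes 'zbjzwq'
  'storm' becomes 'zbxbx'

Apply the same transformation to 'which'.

dprms

In staple: s→z is +7, t→b is +8, a→j is +9, p→z is +10 — the shift increases by 1 each position. Each letter shifts forward by (position + 7), i.e. 7, 8, 9, … — the shift grows by one for each successive letter.
On which: w+7=d, h+8=p, i+9=r, c+10=m, h+11=s.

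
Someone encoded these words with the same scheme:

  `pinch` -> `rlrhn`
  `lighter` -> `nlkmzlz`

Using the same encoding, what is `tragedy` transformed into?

vuelkkg

Each letter shifts forward by (position + 2), i.e. 2, 3, 4, … — the shift grows by one for each successive letter.
On tragedy: t+2=v, r+3=u, a+4=e, g+5=l, e+6=k, d+7=k, y+8=g.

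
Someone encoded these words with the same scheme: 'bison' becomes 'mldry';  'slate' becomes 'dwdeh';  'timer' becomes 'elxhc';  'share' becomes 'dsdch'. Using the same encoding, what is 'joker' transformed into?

The shift depends on letter class: consonant b→m is +11, but vowel i→l is +3. Vowels shift forward by 3 and consonants shift forward by 11.
On joker: j(cons)+11=u, o(vowel)+3=r, k(cons)+11=v, e(vowel)+3=h, r(cons)+11=c.

urvhc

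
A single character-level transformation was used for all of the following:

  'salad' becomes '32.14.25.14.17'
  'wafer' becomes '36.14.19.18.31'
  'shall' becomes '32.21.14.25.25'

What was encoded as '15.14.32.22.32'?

s is letter #19 and maps to 32: an offset of 13. The number is (letter's place in the alphabet, a=1) + 13.
Reversing it on 15.14.32.22.32: 15→(15−13)÷1=2=b, 14→(14−13)÷1=1=a, 32→(32−13)÷1=19=s, 22→(22−13)÷1=9=i, 32→(32−13)÷1=19=s.

basis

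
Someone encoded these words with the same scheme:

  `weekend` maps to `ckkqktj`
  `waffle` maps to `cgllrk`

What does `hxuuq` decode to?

This is a Caesar cipher with shift 6.
Reversing it on hxuuq: h−6=b, x−6=r, u−6=o, u−6=o, q−6=k.

brook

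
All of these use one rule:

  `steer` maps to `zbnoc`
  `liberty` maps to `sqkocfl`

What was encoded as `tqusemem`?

military

The shift increases by 1 at each position, starting from +7: 7, 8, 9, ….
Undoing it on tqusemem: t−7=m, q−8=i, u−9=l, s−10=i, e−11=t, m−12=a, e−13=r, m−14=y.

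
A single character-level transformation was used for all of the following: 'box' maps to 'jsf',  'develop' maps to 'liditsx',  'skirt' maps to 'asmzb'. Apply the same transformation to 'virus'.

dmzya

The rule splits by letter class: vowels +4, consonants +8.
On virus: v(cons)+8=d, i(vowel)+4=m, r(cons)+8=z, u(vowel)+4=y, s(cons)+8=a.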